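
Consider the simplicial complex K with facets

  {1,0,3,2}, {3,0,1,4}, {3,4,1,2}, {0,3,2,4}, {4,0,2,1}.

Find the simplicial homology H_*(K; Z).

H_0 ≅ Z,  H_1 = 0,  H_2 = 0,  H_3 ≅ Z.

Fix the vertex order 0 < 1 < 2 < 3 < 4 and write every simplex with vertices in increasing order. Then dim K = 3 and the simplices of K are:

  0-simplices (5): [0], [1], [2], [3], [4]
  1-simplices (10): [0,1], [0,2], [0,3], [0,4], [1,2], [1,3], [1,4], [2,3], [2,4], [3,4]
  2-simplices (10): [0,1,2], [0,1,3], [0,1,4], [0,2,3], [0,2,4], [0,3,4], [1,2,3], [1,2,4], [1,3,4], [2,3,4]
  3-simplices (5): [0,1,2,3], [0,1,2,4], [0,1,3,4], [0,2,3,4], [1,2,3,4]

so the chain groups are C_0 ≅ Z^5, C_1 ≅ Z^10, C_2 ≅ Z^10, C_3 ≅ Z^5.

The boundary map ∂_1: C_1 → C_0 is given by ∂[p,q] = [q] − [p]. For instance
  ∂[0,4] = [4] − [0].
As a 5×10 matrix over Z this has rank 4, with invariant factors (1,1,1,1).

Boundary ∂_2: C_2 → C_1 acts by ∂[p,q,r] = [q,r] − [p,r] + [p,q]. For instance
  ∂[0,1,3] = [1,3] − [0,3] + [0,1],
  ∂[0,2,3] = [2,3] − [0,3] + [0,2].
As a 10×10 matrix over Z this has rank 6, with invariant factors (1,1,1,1,1,1).

Boundary ∂_3: C_3 → C_2 sends each 3-simplex σ to the alternating sum Σ_i (−1)^i (σ with its i-th vertex removed). For instance
  ∂[0,1,3,4] = [1,3,4] − [0,3,4] + [0,1,4] − [0,1,3],
  ∂[0,1,2,3] = [1,2,3] − [0,2,3] + [0,1,3] − [0,1,2].
The 10×5 boundary matrix has rank 4 and Smith normal form diag(1,1,1,1).

From H_k ≅ ker(∂_k) / im(∂_{k+1}) we obtain:

  H_0: rank C_0 − rank ∂_1 = 5 − 4 = 1, and the invariant factors of ∂_1 are all 1, so H_0 = Z.
  H_1: rank ker ∂_1 − rank ∂_2 = (10 − 4) − 6 = 0, and the invariant factors of ∂_2 are all 1, so H_1 = 0.
  H_2: rank ker ∂_2 − rank ∂_3 = (10 − 6) − 4 = 0, and the invariant factors of ∂_3 are all 1, so H_2 = 0.
  H_3: rank ker ∂_3 − rank ∂_4 = (5 − 4) − 0 = 1, and there is no ∂_4, so H_3 = Z.

(K is a triangulation of the 3-sphere S^3.)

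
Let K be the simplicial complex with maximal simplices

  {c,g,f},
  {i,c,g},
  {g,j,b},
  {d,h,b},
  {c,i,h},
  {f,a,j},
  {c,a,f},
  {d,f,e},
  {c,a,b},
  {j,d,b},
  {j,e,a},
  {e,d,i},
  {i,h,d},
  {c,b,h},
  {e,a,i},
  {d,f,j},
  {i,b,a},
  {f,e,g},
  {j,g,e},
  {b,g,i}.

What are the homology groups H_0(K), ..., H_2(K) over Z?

H_0 ≅ Z,  H_1 ≅ Z ⊕ Z/2Z,  H_2 = 0.

Order the vertices as a < b < c < d < e < f < g < h < i < j. Listing each simplex with vertices in this order, K has dimension 2 with simplices:

  0-simplices (10): a, b, c, d, e, f, g, h, i, j
  1-simplices (30): ab, ac, ae, af, ai, aj, bc, bd, bg, bh, bi, bj, cf, cg, ch, ci, de, df, dh, di, dj, ef, eg, ei, ej, fg, fj, gi, gj, hi
  2-simplices (20): abc, abi, acf, aei, aej, afj, bch, bdh, bdj, bgi, bgj, cfg, cgi, chi, def, dei, dfj, dhi, efg, egj

giving chain groups C_0 ≅ Z^10, C_1 ≅ Z^30, C_2 ≅ Z^20.

∂_1: C_1 → C_0 is given by ∂[p,q] = [q] − [p]. For instance
  ∂bj = j − b.
This gives a 10×30 integer matrix of rank 9; reducing to Smith normal form yields diagonal entries (1,1,1,1,1,1,1,1,1).

Boundary ∂_2: C_2 → C_1 acts by ∂[p,q,r] = [q,r] − [p,r] + [p,q]. For instance
  ∂cgi = gi − ci + cg,
  ∂bdh = dh − bh + bd.
This gives a 30×20 integer matrix of rank 20; reducing to Smith normal form yields diagonal entries (1,1,1,1,1,1,1,1,1,1,1,1,1,1,1,1,1,1,1,2).

From H_k ≅ ker(∂_k) / im(∂_{k+1}) we obtain:

  H_0: rank C_0 − rank ∂_1 = 10 − 9 = 1, and the invariant factors of ∂_1 are all 1, so H_0 = Z.
  H_1: rank ker ∂_1 − rank ∂_2 = (30 − 9) − 20 = 1, and ∂_2 has invariant factor 2 > 1, so H_1 = Z ⊕ Z/2Z.
  H_2: rank ker ∂_2 − rank ∂_3 = (20 − 20) − 0 = 0, and there is no ∂_3, so H_2 = 0.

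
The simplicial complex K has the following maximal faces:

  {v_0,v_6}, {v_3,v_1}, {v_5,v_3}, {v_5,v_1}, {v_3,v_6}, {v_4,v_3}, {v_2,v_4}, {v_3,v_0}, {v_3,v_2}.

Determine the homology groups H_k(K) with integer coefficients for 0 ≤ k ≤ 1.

Order the vertices as v_0 < v_1 < v_2 < v_3 < v_4 < v_5 < v_6. Listing each simplex with vertices in this order, K has dimension 1 with simplices:

  0-simplices (7): [v_0], [v_1], [v_2], [v_3], [v_4], [v_5], [v_6]
  1-simplices (9): [v_0,v_3], [v_0,v_6], [v_1,v_3], [v_1,v_5], [v_2,v_3], [v_2,v_4], [v_3,v_4], [v_3,v_5], [v_3,v_6]

Hence C_0 ≅ Z^7, C_1 ≅ Z^9.

The boundary map ∂_1: C_1 → C_0 sends each edge [p,q] (with p < q) to q − p.
This gives a 7×9 integer matrix of rank 6; reducing to Smith normal form yields diagonal entries (1,1,1,1,1,1).

Now H_k = ker ∂_k / im ∂_{k+1}, so:

  H_0: rank C_0 − rank ∂_1 = 7 − 6 = 1, and the invariant factors of ∂_1 are all 1, so H_0 = Z.
  H_1: rank ker ∂_1 − rank ∂_2 = (9 − 6) − 0 = 3, and there is no ∂_2, so H_1 = Z^3.

H_0 ≅ Z,  H_1 ≅ Z^3.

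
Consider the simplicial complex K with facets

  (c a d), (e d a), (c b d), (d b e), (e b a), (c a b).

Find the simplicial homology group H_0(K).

H_0 = Z.

Take the total order a < b < c < d < e on the vertex set. Then K (dimension 2) consists of the simplices:

  0-simplices (5): a, b, c, d, e
  1-simplices (9): ab, ac, ad, ae, bc, bd, be, cd, de
  2-simplices (6): abc, abe, acd, ade, bcd, bde

so the chain groups are C_0 ≅ Z^5, C_1 ≅ Z^9, C_2 ≅ Z^6.

∂_1: C_1 → C_0 maps an edge to its endpoints' difference, ∂[p,q] = q − p.
This gives a 5×9 integer matrix of rank 4; reducing to Smith normal form yields diagonal entries (1,1,1,1).

Boundary ∂_2: C_2 → C_1 sends each 2-simplex [p,q,r] to [q,r] − [p,r] + [p,q]. For instance
  ∂acd = cd − ad + ac,
  ∂abc = bc − ac + ab.
This gives a 9×6 integer matrix of rank 5; reducing to Smith normal form yields diagonal entries (1,1,1,1,1).

From H_k ≅ ker(∂_k) / im(∂_{k+1}) we obtain:

  H_0: rank C_0 − rank ∂_1 = 5 − 4 = 1, and the invariant factors of ∂_1 are all 1, so H_0 ≅ Z.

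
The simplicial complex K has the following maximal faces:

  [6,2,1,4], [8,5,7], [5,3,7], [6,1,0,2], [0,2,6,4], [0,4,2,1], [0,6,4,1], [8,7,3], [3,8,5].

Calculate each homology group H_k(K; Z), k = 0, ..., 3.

H_0 = Z^2,  H_1 = 0,  H_2 = Z,  H_3 = Z.

Fix the vertex order 0 < 1 < 2 < 3 < 4 < 5 < 6 < 7 < 8 and write every simplex with vertices in increasing order. Then dim K = 3 and the simplices of K are:

  0-simplices (9): [0], [1], [2], [3], [4], [5], [6], [7], [8]
  1-simplices (16): [0,1], [0,2], [0,4], [0,6], [1,2], [1,4], [1,6], [2,4], [2,6], [3,5], [3,7], [3,8], [4,6], [5,7], [5,8], [7,8]
  2-simplices (14): [0,1,2], [0,1,4], [0,1,6], [0,2,4], [0,2,6], [0,4,6], [1,2,4], [1,2,6], [1,4,6], [2,4,6], [3,5,7], [3,5,8], [3,7,8], [5,7,8]
  3-simplices (5): [0,1,2,4], [0,1,2,6], [0,1,4,6], [0,2,4,6], [1,2,4,6]

Hence C_0 ≅ Z^9, C_1 ≅ Z^16, C_2 ≅ Z^14, C_3 ≅ Z^5.

The boundary map ∂_1: C_1 → C_0 maps an edge to its endpoints' difference, ∂[p,q] = q − p. For instance
  ∂[3,7] = [7] − [3].
The 9×16 boundary matrix has rank 7 and Smith normal form diag(1,1,1,1,1,1,1).

Boundary ∂_2: C_2 → C_1 acts by ∂[p,q,r] = [q,r] − [p,r] + [p,q]. For instance
  ∂[0,4,6] = [4,6] − [0,6] + [0,4],
  ∂[3,5,7] = [5,7] − [3,7] + [3,5].
This gives a 16×14 integer matrix of rank 9; reducing to Smith normal form yields diagonal entries (1,1,1,1,1,1,1,1,1).

∂_3: C_3 → C_2 sends each 3-simplex σ to the alternating sum Σ_i (−1)^i (σ with its i-th vertex removed). For instance
  ∂[0,1,4,6] = [1,4,6] − [0,4,6] + [0,1,6] − [0,1,4],
  ∂[1,2,4,6] = [2,4,6] − [1,4,6] + [1,2,6] − [1,2,4].
As a 14×5 matrix over Z this has rank 4, with invariant factors (1,1,1,1).

Computing H_k = (kernel of ∂_k) / (image of ∂_{k+1}):

  H_0: rank C_0 − rank ∂_1 = 9 − 7 = 2, and the invariant factors of ∂_1 are all 1, so H_0 = Z^2.
  H_1: rank ker ∂_1 − rank ∂_2 = (16 − 7) − 9 = 0, and the invariant factors of ∂_2 are all 1, so H_1 = 0.
  H_2: rank ker ∂_2 − rank ∂_3 = (14 − 9) − 4 = 1, and the invariant factors of ∂_3 are all 1, so H_2 = Z.
  H_3: rank ker ∂_3 − rank ∂_4 = (5 − 4) − 0 = 1, and there is no ∂_4, so H_3 = Z.

(K is a triangulation of the disjoint union of the 2-sphere S^2 and the 3-sphere S^3.)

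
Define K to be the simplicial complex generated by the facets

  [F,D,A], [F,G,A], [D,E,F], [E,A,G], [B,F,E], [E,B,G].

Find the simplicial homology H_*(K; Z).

K has 6 vertices, 12 edges, 6 triangles.
rank ∂_0 = 0, rank ∂_1 = 5 ⇒ b_0 = 6 − 0 − 5 = 1; all invariant factors of ∂_1 are 1 so no torsion. So H_0 ≅ Z.
rank ∂_1 = 5, rank ∂_2 = 6 ⇒ b_1 = 12 − 5 − 6 = 1; all invariant factors of ∂_2 are 1 so no torsion. So H_1 ≅ Z.
rank ∂_2 = 6, rank ∂_3 = 0 ⇒ b_2 = 6 − 6 − 0 = 0. So H_2 ≅ 0.

H_0 ≅ Z,  H_1 ≅ Z,  H_2 = 0.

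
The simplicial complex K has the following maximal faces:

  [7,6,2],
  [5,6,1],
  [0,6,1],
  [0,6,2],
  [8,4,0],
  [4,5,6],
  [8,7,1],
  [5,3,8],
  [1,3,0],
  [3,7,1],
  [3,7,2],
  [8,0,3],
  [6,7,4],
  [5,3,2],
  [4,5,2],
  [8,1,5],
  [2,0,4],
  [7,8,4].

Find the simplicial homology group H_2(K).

H_2 = 0.

Fix the vertex order 0 < 1 < 2 < 3 < 4 < 5 < 6 < 7 < 8 and write every simplex with vertices in increasing order. Then dim K = 2 and the simplices of K are:

  0-simplices (9): [0], [1], [2], [3], [4], [5], [6], [7], [8]
  1-simplices (27): (27 of them)
  2-simplices (18): [0,1,3], [0,1,6], [0,2,4], [0,2,6], [0,3,8], [0,4,8], [1,3,7], [1,5,6], [1,5,8], [1,7,8], [2,3,5], [2,3,7], [2,4,5], [2,6,7], [3,5,8], [4,5,6], [4,6,7], [4,7,8]

Hence C_0 ≅ Z^9, C_1 ≅ Z^27, C_2 ≅ Z^18.

∂_1: C_1 → C_0 maps an edge to its endpoints' difference, ∂[p,q] = q − p. For instance
  ∂[2,3] = [3] − [2].
The 9×27 boundary matrix has rank 8 and Smith normal form diag(1,1,1,1,1,1,1,1).

The boundary map ∂_2: C_2 → C_1 acts by ∂[p,q,r] = [q,r] − [p,r] + [p,q]. For instance
  ∂[0,3,8] = [3,8] − [0,8] + [0,3],
  ∂[2,6,7] = [6,7] − [2,7] + [2,6].
This gives a 27×18 integer matrix of rank 18; reducing to Smith normal form yields diagonal entries (1,1,1,1,1,1,1,1,1,1,1,1,1,1,1,1,1,2).

Now H_k = ker ∂_k / im ∂_{k+1}, so:

  H_2: rank ker ∂_2 − rank ∂_3 = (18 − 18) − 0 = 0, and there is no ∂_3, so H_2 = 0.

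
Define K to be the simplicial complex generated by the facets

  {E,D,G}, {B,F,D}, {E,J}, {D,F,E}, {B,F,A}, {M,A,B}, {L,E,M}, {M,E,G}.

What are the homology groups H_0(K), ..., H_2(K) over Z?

Take the total order A < B < D < E < F < G < J < L < M on the vertex set. Then K (dimension 2) consists of the simplices:

  0-simplices (9): A, B, D, E, F, G, J, L, M
  1-simplices (16): AB, AF, AM, BD, BF, BM, DE, DF, DG, EF, EG, EJ, EL, EM, GM, LM
  2-simplices (7): ABF, ABM, BDF, DEF, DEG, EGM, ELM

Hence C_0 ≅ Z^9, C_1 ≅ Z^16, C_2 ≅ Z^7.

∂_1: C_1 → C_0 sends each edge [p,q] (with p < q) to q − p.
As a 9×16 matrix over Z this has rank 8, with invariant factors (1,1,1,1,1,1,1,1).

Boundary ∂_2: C_2 → C_1 acts by ∂[p,q,r] = [q,r] − [p,r] + [p,q]. For instance
  ∂DEG = EG − DG + DE,
  ∂DEF = EF − DF + DE.
The resulting 16×7 matrix has rank 7, and its Smith normal form has invariant factors (1,1,1,1,1,1,1).

Now H_k = ker ∂_k / im ∂_{k+1}, so:

  H_0: rank C_0 − rank ∂_1 = 9 − 8 = 1, and the invariant factors of ∂_1 are all 1, so H_0 ≅ Z.
  H_1: rank ker ∂_1 − rank ∂_2 = (16 − 8) − 7 = 1, and the invariant factors of ∂_2 are all 1, so H_1 ≅ Z.
  H_2: rank ker ∂_2 − rank ∂_3 = (7 − 7) − 0 = 0, and there is no ∂_3, so H_2 ≅ 0.

As a check, the Euler characteristic is 9 − 16 + 7 = 0, which agrees with 1 − 1 + 0 = 0.

H_0 = Z,  H_1 = Z,  H_2 = 0.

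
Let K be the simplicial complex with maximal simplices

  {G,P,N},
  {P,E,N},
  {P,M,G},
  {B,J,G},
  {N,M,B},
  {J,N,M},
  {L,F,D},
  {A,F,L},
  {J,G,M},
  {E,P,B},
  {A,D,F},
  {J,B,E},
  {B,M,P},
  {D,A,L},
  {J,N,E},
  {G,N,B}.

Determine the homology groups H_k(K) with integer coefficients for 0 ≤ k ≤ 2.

Fix the vertex order A < B < D < E < F < G < J < L < M < N < P and write every simplex with vertices in increasing order. Then dim K = 2 and the simplices of K are:

  0-simplices (11): A, B, D, E, F, G, J, L, M, N, P
  1-simplices (24): AD, AF, AL, BE, BG, BJ, BM, BN, BP, DF, DL, EJ, EN, EP, FL, GJ, GM, GN, GP, JM, JN, MN, MP, NP
  2-simplices (16): ADF, ADL, AFL, BEJ, BEP, BGJ, BGN, BMN, BMP, DFL, EJN, ENP, GJM, GMP, GNP, JMN

giving chain groups C_0 ≅ Z^11, C_1 ≅ Z^24, C_2 ≅ Z^16.

∂_1: C_1 → C_0 is given by ∂[p,q] = [q] − [p]. For instance
  ∂GM = M − G.
The 11×24 boundary matrix has rank 9 and Smith normal form diag(1,1,1,1,1,1,1,1,1).

∂_2: C_2 → C_1 sends each 2-simplex [p,q,r] to [q,r] − [p,r] + [p,q]. For instance
  ∂BEJ = EJ − BJ + BE,
  ∂DFL = FL − DL + DF.
This gives a 24×16 integer matrix of rank 15; reducing to Smith normal form yields diagonal entries (1,1,1,1,1,1,1,1,1,1,1,1,1,1,2).

Computing H_k = (kernel of ∂_k) / (image of ∂_{k+1}):

  H_0: rank C_0 − rank ∂_1 = 11 − 9 = 2, and the invariant factors of ∂_1 are all 1, so H_0 ≅ Z^2.
  H_1: rank ker ∂_1 − rank ∂_2 = (24 − 9) − 15 = 0, and ∂_2 has invariant factor 2 > 1, so H_1 ≅ Z_2.
  H_2: rank ker ∂_2 − rank ∂_3 = (16 − 15) − 0 = 1, and there is no ∂_3, so H_2 ≅ Z.

As a check, the Euler characteristic is 11 − 24 + 16 = 3, which agrees with 2 − 0 + 1 = 3.

H_0 ≅ Z^2,  H_1 ≅ Z_2,  H_2 ≅ Z.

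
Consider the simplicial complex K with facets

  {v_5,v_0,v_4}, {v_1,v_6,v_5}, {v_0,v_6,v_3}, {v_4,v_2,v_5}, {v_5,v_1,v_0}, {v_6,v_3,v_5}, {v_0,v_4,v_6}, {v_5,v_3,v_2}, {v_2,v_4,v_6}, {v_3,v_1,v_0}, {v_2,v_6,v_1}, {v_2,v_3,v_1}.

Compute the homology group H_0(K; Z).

H_0 ≅ Z.

Fix the vertex order v_0 < v_1 < v_2 < v_3 < v_4 < v_5 < v_6 and write every simplex with vertices in increasing order. Then dim K = 2 and the simplices of K are:

  0-simplices (7): [v_0], [v_1], [v_2], [v_3], [v_4], [v_5], [v_6]
  1-simplices (18): (18 of them)
  2-simplices (12): (12 of them)

so the chain groups are C_0 ≅ Z^7, C_1 ≅ Z^18, C_2 ≅ Z^12.

Boundary ∂_1: C_1 → C_0 maps an edge to its endpoints' difference, ∂[p,q] = q − p. For instance
  ∂[v_0,v_1] = [v_1] − [v_0].
As a 7×18 matrix over Z this has rank 6, with invariant factors (1,1,1,1,1,1).

The boundary map ∂_2: C_2 → C_1 maps a triangle to the signed sum of its edges. For instance
  ∂[v_1,v_2,v_3] = [v_2,v_3] − [v_1,v_3] + [v_1,v_2],
  ∂[v_2,v_4,v_6] = [v_4,v_6] − [v_2,v_6] + [v_2,v_4].
The resulting 18×12 matrix has rank 12, and its Smith normal form has invariant factors (1,1,1,1,1,1,1,1,1,1,1,2).

Reading off H_k = ker ∂_k / im ∂_{k+1}:

  H_0: rank C_0 − rank ∂_1 = 7 − 6 = 1, and the invariant factors of ∂_1 are all 1, so H_0 ≅ Z.

(K is a triangulation of the real projective plane RP^2.)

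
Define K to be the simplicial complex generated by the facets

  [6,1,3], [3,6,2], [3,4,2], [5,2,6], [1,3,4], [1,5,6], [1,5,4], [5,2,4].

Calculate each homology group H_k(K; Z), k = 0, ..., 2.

We work with the vertex ordering 1 < 2 < 3 < 4 < 5 < 6. The simplices of K, each written with vertices in increasing order, are:

  0-simplices (6): [1], [2], [3], [4], [5], [6]
  1-simplices (12): [1,3], [1,4], [1,5], [1,6], [2,3], [2,4], [2,5], [2,6], [3,4], [3,6], [4,5], [5,6]
  2-simplices (8): [1,3,4], [1,3,6], [1,4,5], [1,5,6], [2,3,4], [2,3,6], [2,4,5], [2,5,6]

giving chain groups C_0 ≅ Z^6, C_1 ≅ Z^12, C_2 ≅ Z^8.

∂_1: C_1 → C_0 sends each edge [p,q] (with p < q) to q − p.
As a 6×12 matrix over Z this has rank 5, with invariant factors (1,1,1,1,1).

The boundary map ∂_2: C_2 → C_1 acts by ∂[p,q,r] = [q,r] − [p,r] + [p,q]. For instance
  ∂[1,5,6] = [5,6] − [1,6] + [1,5],
  ∂[2,4,5] = [4,5] − [2,5] + [2,4].
As a 12×8 matrix over Z this has rank 7, with invariant factors (1,1,1,1,1,1,1).

Computing H_k = (kernel of ∂_k) / (image of ∂_{k+1}):

  H_0: rank C_0 − rank ∂_1 = 6 − 5 = 1, and the invariant factors of ∂_1 are all 1, so H_0 ≅ Z.
  H_1: rank ker ∂_1 − rank ∂_2 = (12 − 5) − 7 = 0, and the invariant factors of ∂_2 are all 1, so H_1 ≅ 0.
  H_2: rank ker ∂_2 − rank ∂_3 = (8 − 7) − 0 = 1, and there is no ∂_3, so H_2 ≅ Z.

(K is a triangulation of the 2-sphere S^2.)

H_0 ≅ Z,  H_1 = 0,  H_2 ≅ Z.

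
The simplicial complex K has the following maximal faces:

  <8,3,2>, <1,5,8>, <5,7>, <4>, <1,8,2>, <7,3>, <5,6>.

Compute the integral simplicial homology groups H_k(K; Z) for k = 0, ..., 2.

We work with the vertex ordering 1 < 2 < 3 < 4 < 5 < 6 < 7 < 8. The simplices of K, each written with vertices in increasing order, are:

  0-simplices (8): [1], [2], [3], [4], [5], [6], [7], [8]
  1-simplices (10): [1,2], [1,5], [1,8], [2,3], [2,8], [3,7], [3,8], [5,6], [5,7], [5,8]
  2-simplices (3): [1,2,8], [1,5,8], [2,3,8]

Hence C_0 ≅ Z^8, C_1 ≅ Z^10, C_2 ≅ Z^3.

∂_1: C_1 → C_0 maps an edge to its endpoints' difference, ∂[p,q] = q − p.
This gives a 8×10 integer matrix of rank 6; reducing to Smith normal form yields diagonal entries (1,1,1,1,1,1).

Boundary ∂_2: C_2 → C_1 sends each 2-simplex [p,q,r] to [q,r] − [p,r] + [p,q]. For instance
  ∂[2,3,8] = [3,8] − [2,8] + [2,3],
  ∂[1,2,8] = [2,8] − [1,8] + [1,2].
As a 10×3 matrix over Z this has rank 3, with invariant factors (1,1,1).

From H_k ≅ ker(∂_k) / im(∂_{k+1}) we obtain:

  H_0: rank C_0 − rank ∂_1 = 8 − 6 = 2, and the invariant factors of ∂_1 are all 1, so H_0 ≅ Z^2.
  H_1: rank ker ∂_1 − rank ∂_2 = (10 − 6) − 3 = 1, and the invariant factors of ∂_2 are all 1, so H_1 ≅ Z.
  H_2: rank ker ∂_2 − rank ∂_3 = (3 − 3) − 0 = 0, and there is no ∂_3, so H_2 ≅ 0.

H_0 = Z^2,  H_1 = Z,  H_2 = 0.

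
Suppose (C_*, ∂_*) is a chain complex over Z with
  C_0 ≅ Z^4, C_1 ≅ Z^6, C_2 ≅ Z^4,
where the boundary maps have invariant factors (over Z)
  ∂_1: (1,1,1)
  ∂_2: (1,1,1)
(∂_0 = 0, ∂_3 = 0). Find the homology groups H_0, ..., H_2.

H_0 = Z,  H_1 = 0,  H_2 = Z.

H_0: b_0 = 4 − 0 − 3 = 1; torsion from ∂_1 factors > 1: none. So H_0 = Z.
H_1: b_1 = 6 − 3 − 3 = 0; torsion from ∂_2 factors > 1: none. So H_1 = 0.
H_2: b_2 = 4 − 3 − 0 = 1; torsion from ∂_3 factors > 1: none. So H_2 = Z.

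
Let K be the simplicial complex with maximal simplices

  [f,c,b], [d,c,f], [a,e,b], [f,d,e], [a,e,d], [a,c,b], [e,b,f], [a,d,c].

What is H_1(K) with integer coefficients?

K has 6 vertices, 12 edges, 8 triangles.
rank ∂_1 = 5, rank ∂_2 = 7 ⇒ b_1 = 12 − 5 − 7 = 0; all invariant factors of ∂_2 are 1 so no torsion. So H_1 ≅ 0.

H_1 ≅ 0.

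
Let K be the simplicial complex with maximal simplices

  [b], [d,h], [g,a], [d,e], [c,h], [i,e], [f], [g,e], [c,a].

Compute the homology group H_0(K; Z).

We work with the vertex ordering a < b < c < d < e < f < g < h < i. The simplices of K, each written with vertices in increasing order, are:

  0-simplices (9): a, b, c, d, e, f, g, h, i
  1-simplices (7): ac, ag, ch, de, dh, eg, ei

Hence C_0 ≅ Z^9, C_1 ≅ Z^7.

The boundary map ∂_1: C_1 → C_0 sends each edge [p,q] (with p < q) to q − p.
As a 9×7 matrix over Z this has rank 6, with invariant factors (1,1,1,1,1,1).

Reading off H_k = ker ∂_k / im ∂_{k+1}:

  H_0: rank C_0 − rank ∂_1 = 9 − 6 = 3, and the invariant factors of ∂_1 are all 1, so H_0 = Z^3.

H_0 = Z^3.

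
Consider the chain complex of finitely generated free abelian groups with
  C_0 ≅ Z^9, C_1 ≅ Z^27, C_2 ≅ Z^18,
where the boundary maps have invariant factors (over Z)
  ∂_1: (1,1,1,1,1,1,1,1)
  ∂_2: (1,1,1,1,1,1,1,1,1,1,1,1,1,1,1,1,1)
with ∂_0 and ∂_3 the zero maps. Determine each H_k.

H_0 = Z,  H_1 = Z^2,  H_2 = Z.

H_0: b_0 = 9 − 0 − 8 = 1; torsion from ∂_1 factors > 1: none. So H_0 = Z.
H_1: b_1 = 27 − 8 − 17 = 2; torsion from ∂_2 factors > 1: none. So H_1 = Z^2.
H_2: b_2 = 18 − 17 − 0 = 1; torsion from ∂_3 factors > 1: none. So H_2 = Z.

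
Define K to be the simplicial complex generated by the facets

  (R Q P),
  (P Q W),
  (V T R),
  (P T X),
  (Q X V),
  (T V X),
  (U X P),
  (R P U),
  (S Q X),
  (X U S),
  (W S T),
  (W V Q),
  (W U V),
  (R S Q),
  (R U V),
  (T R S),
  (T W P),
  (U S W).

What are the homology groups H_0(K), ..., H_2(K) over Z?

H_0 ≅ Z,  H_1 ≅ Z^2,  H_2 ≅ Z.

Fix the vertex order P < Q < R < S < T < U < V < W < X and write every simplex with vertices in increasing order. Then dim K = 2 and the simplices of K are:

  0-simplices (9): P, Q, R, S, T, U, V, W, X
  1-simplices (27): PQ, PR, PT, PU, PW, PX, QR, QS, QV, QW, QX, RS, RT, RU, RV, ST, SU, SW, SX, TV, TW, TX, UV, UW, UX, VW, VX
  2-simplices (18): PQR, PQW, PRU, PTW, PTX, PUX, QRS, QSX, QVW, QVX, RST, RTV, RUV, STW, SUW, SUX, TVX, UVW

so the chain groups are C_0 ≅ Z^9, C_1 ≅ Z^27, C_2 ≅ Z^18.

Boundary ∂_1: C_1 → C_0 is given by ∂[p,q] = [q] − [p].
The 9×27 boundary matrix has rank 8 and Smith normal form diag(1,1,1,1,1,1,1,1).

∂_2: C_2 → C_1 acts by ∂[p,q,r] = [q,r] − [p,r] + [p,q]. For instance
  ∂QSX = SX − QX + QS,
  ∂PQW = QW − PW + PQ.
As a 27×18 matrix over Z this has rank 17, with invariant factors (1,1,1,1,1,1,1,1,1,1,1,1,1,1,1,1,1).

Computing H_k = (kernel of ∂_k) / (image of ∂_{k+1}):

  H_0: rank C_0 − rank ∂_1 = 9 − 8 = 1, and the invariant factors of ∂_1 are all 1, so H_0 = Z.
  H_1: rank ker ∂_1 − rank ∂_2 = (27 − 8) − 17 = 2, and the invariant factors of ∂_2 are all 1, so H_1 = Z^2.
  H_2: rank ker ∂_2 − rank ∂_3 = (18 − 17) − 0 = 1, and there is no ∂_3, so H_2 = Z.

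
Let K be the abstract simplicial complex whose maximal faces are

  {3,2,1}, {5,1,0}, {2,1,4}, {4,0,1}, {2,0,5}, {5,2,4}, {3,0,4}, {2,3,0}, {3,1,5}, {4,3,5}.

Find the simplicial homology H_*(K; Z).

H_0 = Z,  H_1 = Z_2,  H_2 = 0.

Order the vertices as 0 < 1 < 2 < 3 < 4 < 5. Listing each simplex with vertices in this order, K has dimension 2 with simplices:

  0-simplices (6): [0], [1], [2], [3], [4], [5]
  1-simplices (15): [0,1], [0,2], [0,3], [0,4], [0,5], [1,2], [1,3], [1,4], [1,5], [2,3], [2,4], [2,5], [3,4], [3,5], [4,5]
  2-simplices (10): [0,1,4], [0,1,5], [0,2,3], [0,2,5], [0,3,4], [1,2,3], [1,2,4], [1,3,5], [2,4,5], [3,4,5]

so the chain groups are C_0 ≅ Z^6, C_1 ≅ Z^15, C_2 ≅ Z^10.

Boundary ∂_1: C_1 → C_0 maps an edge to its endpoints' difference, ∂[p,q] = q − p.
The 6×15 boundary matrix has rank 5 and Smith normal form diag(1,1,1,1,1).

∂_2: C_2 → C_1 sends each 2-simplex [p,q,r] to [q,r] − [p,r] + [p,q]. For instance
  ∂[0,1,5] = [1,5] − [0,5] + [0,1],
  ∂[1,2,4] = [2,4] − [1,4] + [1,2].
The resulting 15×10 matrix has rank 10, and its Smith normal form has invariant factors (1,1,1,1,1,1,1,1,1,2).

Now H_k = ker ∂_k / im ∂_{k+1}, so:

  H_0: rank C_0 − rank ∂_1 = 6 − 5 = 1, and the invariant factors of ∂_1 are all 1, so H_0 = Z.
  H_1: rank ker ∂_1 − rank ∂_2 = (15 − 5) − 10 = 0, and ∂_2 has invariant factor 2 > 1, so H_1 = Z_2.
  H_2: rank ker ∂_2 − rank ∂_3 = (10 − 10) − 0 = 0, and there is no ∂_3, so H_2 = 0.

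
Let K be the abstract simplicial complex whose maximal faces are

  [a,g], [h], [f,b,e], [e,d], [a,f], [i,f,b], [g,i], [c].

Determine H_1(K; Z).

We work with the vertex ordering a < b < c < d < e < f < g < h < i. The simplices of K, each written with vertices in increasing order, are:

  0-simplices (9): a, b, c, d, e, f, g, h, i
  1-simplices (9): af, ag, be, bf, bi, de, ef, fi, gi
  2-simplices (2): bef, bfi

Hence C_0 ≅ Z^9, C_1 ≅ Z^9, C_2 ≅ Z^2.

Boundary ∂_1: C_1 → C_0 maps an edge to its endpoints' difference, ∂[p,q] = q − p.
As a 9×9 matrix over Z this has rank 6, with invariant factors (1,1,1,1,1,1).

Boundary ∂_2: C_2 → C_1 maps a triangle to the signed sum of its edges. For instance
  ∂bfi = fi − bi + bf,
  ∂bef = ef − bf + be.
The resulting 9×2 matrix has rank 2, and its Smith normal form has invariant factors (1,1).

From H_k ≅ ker(∂_k) / im(∂_{k+1}) we obtain:

  H_1: rank ker ∂_1 − rank ∂_2 = (9 − 6) − 2 = 1, and the invariant factors of ∂_2 are all 1, so H_1 ≅ Z.

H_1 = Z.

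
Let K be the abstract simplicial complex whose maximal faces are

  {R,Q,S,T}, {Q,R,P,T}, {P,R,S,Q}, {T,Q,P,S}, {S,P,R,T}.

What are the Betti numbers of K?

b_0 = 1, b_1 = 0, b_2 = 0, b_3 = 1.

Fix the vertex order P < Q < R < S < T and write every simplex with vertices in increasing order. Then dim K = 3 and the simplices of K are:

  0-simplices (5): P, Q, R, S, T
  1-simplices (10): PQ, PR, PS, PT, QR, QS, QT, RS, RT, ST
  2-simplices (10): PQR, PQS, PQT, PRS, PRT, PST, QRS, QRT, QST, RST
  3-simplices (5): PQRS, PQRT, PQST, PRST, QRST

so the chain groups are C_0 ≅ Z^5, C_1 ≅ Z^10, C_2 ≅ Z^10, C_3 ≅ Z^5.

The boundary map ∂_1: C_1 → C_0 maps an edge to its endpoints' difference, ∂[p,q] = q − p. For instance
  ∂RS = S − R.
This gives a 5×10 integer matrix of rank 4; reducing to Smith normal form yields diagonal entries (1,1,1,1).

∂_2: C_2 → C_1 acts by ∂[p,q,r] = [q,r] − [p,r] + [p,q]. For instance
  ∂PQT = QT − PT + PQ,
  ∂PQS = QS − PS + PQ.
As a 10×10 matrix over Z this has rank 6, with invariant factors (1,1,1,1,1,1).

∂_3: C_3 → C_2 sends each 3-simplex σ to the alternating sum Σ_i (−1)^i (σ with its i-th vertex removed). For instance
  ∂PQRS = QRS − PRS + PQS − PQR,
  ∂QRST = RST − QST + QRT − QRS.
The resulting 10×5 matrix has rank 4, and its Smith normal form has invariant factors (1,1,1,1).

Computing H_k = (kernel of ∂_k) / (image of ∂_{k+1}):

  H_0: rank C_0 − rank ∂_1 = 5 − 4 = 1, and the invariant factors of ∂_1 are all 1, so H_0 ≅ Z.
  H_1: rank ker ∂_1 − rank ∂_2 = (10 − 4) − 6 = 0, and the invariant factors of ∂_2 are all 1, so H_1 ≅ 0.
  H_2: rank ker ∂_2 − rank ∂_3 = (10 − 6) − 4 = 0, and the invariant factors of ∂_3 are all 1, so H_2 ≅ 0.
  H_3: rank ker ∂_3 − rank ∂_4 = (5 − 4) − 0 = 1, and there is no ∂_4, so H_3 ≅ Z.

As a check, the Euler characteristic is 5 − 10 + 10 − 5 = 0, which agrees with 1 − 0 + 0 − 1 = 0.

Hence the Betti numbers are b_0 = 1, b_1 = 0, b_2 = 0, b_3 = 1.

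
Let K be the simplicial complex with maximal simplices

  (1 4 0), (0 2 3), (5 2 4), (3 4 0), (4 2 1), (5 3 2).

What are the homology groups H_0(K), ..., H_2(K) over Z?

Fix the vertex order 0 < 1 < 2 < 3 < 4 < 5 and write every simplex with vertices in increasing order. Then dim K = 2 and the simplices of K are:

  0-simplices (6): [0], [1], [2], [3], [4], [5]
  1-simplices (12): [0,1], [0,2], [0,3], [0,4], [1,2], [1,4], [2,3], [2,4], [2,5], [3,4], [3,5], [4,5]
  2-simplices (6): [0,1,4], [0,2,3], [0,3,4], [1,2,4], [2,3,5], [2,4,5]

so the chain groups are C_0 ≅ Z^6, C_1 ≅ Z^12, C_2 ≅ Z^6.

Boundary ∂_1: C_1 → C_0 sends each edge [p,q] (with p < q) to q − p.
As a 6×12 matrix over Z this has rank 5, with invariant factors (1,1,1,1,1).

The boundary map ∂_2: C_2 → C_1 sends each 2-simplex [p,q,r] to [q,r] − [p,r] + [p,q]. For instance
  ∂[1,2,4] = [2,4] − [1,4] + [1,2],
  ∂[2,4,5] = [4,5] − [2,5] + [2,4].
As a 12×6 matrix over Z this has rank 6, with invariant factors (1,1,1,1,1,1).

Reading off H_k = ker ∂_k / im ∂_{k+1}:

  H_0: rank C_0 − rank ∂_1 = 6 − 5 = 1, and the invariant factors of ∂_1 are all 1, so H_0 = Z.
  H_1: rank ker ∂_1 − rank ∂_2 = (12 − 5) − 6 = 1, and the invariant factors of ∂_2 are all 1, so H_1 = Z.
  H_2: rank ker ∂_2 − rank ∂_3 = (6 − 6) − 0 = 0, and there is no ∂_3, so H_2 = 0.

As a check, the Euler characteristic is 6 − 12 + 6 = 0, which agrees with 1 − 1 + 0 = 0.
(K is a triangulation of the cylinder S^1 x I.)

H_0 = Z,  H_1 = Z,  H_2 = 0.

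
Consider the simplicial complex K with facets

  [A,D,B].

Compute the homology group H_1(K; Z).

K has 3 vertices, 3 edges, 1 triangle.
rank ∂_1 = 2, rank ∂_2 = 1 ⇒ b_1 = 3 − 2 − 1 = 0; all invariant factors of ∂_2 are 1 so no torsion. So H_1 = 0.

H_1 = 0.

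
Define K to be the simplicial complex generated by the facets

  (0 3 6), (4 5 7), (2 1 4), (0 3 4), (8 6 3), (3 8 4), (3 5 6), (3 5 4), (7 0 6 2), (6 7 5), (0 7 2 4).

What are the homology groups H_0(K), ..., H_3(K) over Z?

Order the vertices as 0 < 1 < 2 < 3 < 4 < 5 < 6 < 7 < 8. Listing each simplex with vertices in this order, K has dimension 3 with simplices:

  0-simplices (9): [0], [1], [2], [3], [4], [5], [6], [7], [8]
  1-simplices (21): [0,2], [0,3], [0,4], [0,6], [0,7], [1,2], [1,4], [2,4], [2,6], [2,7], [3,4], [3,5], [3,6], [3,8], [4,5], [4,7], [4,8], [5,6], [5,7], [6,7], [6,8]
  2-simplices (16): [0,2,4], [0,2,6], [0,2,7], [0,3,4], [0,3,6], [0,4,7], [0,6,7], [1,2,4], [2,4,7], [2,6,7], [3,4,5], [3,4,8], [3,5,6], [3,6,8], [4,5,7], [5,6,7]
  3-simplices (2): [0,2,4,7], [0,2,6,7]

so the chain groups are C_0 ≅ Z^9, C_1 ≅ Z^21, C_2 ≅ Z^16, C_3 ≅ Z^2.

The boundary map ∂_1: C_1 → C_0 is given by ∂[p,q] = [q] − [p].
This gives a 9×21 integer matrix of rank 8; reducing to Smith normal form yields diagonal entries (1,1,1,1,1,1,1,1).

Boundary ∂_2: C_2 → C_1 acts by ∂[p,q,r] = [q,r] − [p,r] + [p,q]. For instance
  ∂[3,4,5] = [4,5] − [3,5] + [3,4],
  ∂[2,4,7] = [4,7] − [2,7] + [2,4].
The resulting 21×16 matrix has rank 13, and its Smith normal form has invariant factors (1,1,1,1,1,1,1,1,1,1,1,1,1).

∂_3: C_3 → C_2 sends each 3-simplex σ to the alternating sum Σ_i (−1)^i (σ with its i-th vertex removed). For instance
  ∂[0,2,6,7] = [2,6,7] − [0,6,7] + [0,2,7] − [0,2,6],
  ∂[0,2,4,7] = [2,4,7] − [0,4,7] + [0,2,7] − [0,2,4].
The 16×2 boundary matrix has rank 2 and Smith normal form diag(1,1).

Computing H_k = (kernel of ∂_k) / (image of ∂_{k+1}):

  H_0: rank C_0 − rank ∂_1 = 9 − 8 = 1, and the invariant factors of ∂_1 are all 1, so H_0 = Z.
  H_1: rank ker ∂_1 − rank ∂_2 = (21 − 8) − 13 = 0, and the invariant factors of ∂_2 are all 1, so H_1 = 0.
  H_2: rank ker ∂_2 − rank ∂_3 = (16 − 13) − 2 = 1, and the invariant factors of ∂_3 are all 1, so H_2 = Z.
  H_3: rank ker ∂_3 − rank ∂_4 = (2 − 2) − 0 = 0, and there is no ∂_4, so H_3 = 0.

As a check, the Euler characteristic is 9 − 21 + 16 − 2 = 2, which agrees with 1 − 0 + 1 − 0 = 2.

H_0 = Z,  H_1 = 0,  H_2 = Z,  H_3 = 0.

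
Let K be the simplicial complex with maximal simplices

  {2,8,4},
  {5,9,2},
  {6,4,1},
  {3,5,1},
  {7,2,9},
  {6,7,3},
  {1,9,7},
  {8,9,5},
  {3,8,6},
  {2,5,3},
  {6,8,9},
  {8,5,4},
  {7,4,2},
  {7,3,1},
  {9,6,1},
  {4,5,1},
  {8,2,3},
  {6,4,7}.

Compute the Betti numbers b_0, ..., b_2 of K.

b_0 = 1, b_1 = 1, b_2 = 0.

Fix the vertex order 1 < 2 < 3 < 4 < 5 < 6 < 7 < 8 < 9 and write every simplex with vertices in increasing order. Then dim K = 2 and the simplices of K are:

  0-simplices (9): [1], [2], [3], [4], [5], [6], [7], [8], [9]
  1-simplices (27): (27 of them)
  2-simplices (18): [1,3,5], [1,3,7], [1,4,5], [1,4,6], [1,6,9], [1,7,9], [2,3,5], [2,3,8], [2,4,7], [2,4,8], [2,5,9], [2,7,9], [3,6,7], [3,6,8], [4,5,8], [4,6,7], [5,8,9], [6,8,9]

Hence C_0 ≅ Z^9, C_1 ≅ Z^27, C_2 ≅ Z^18.

The boundary map ∂_1: C_1 → C_0 is given by ∂[p,q] = [q] − [p].
The resulting 9×27 matrix has rank 8, and its Smith normal form has invariant factors (1,1,1,1,1,1,1,1).

∂_2: C_2 → C_1 maps a triangle to the signed sum of its edges. For instance
  ∂[4,5,8] = [5,8] − [4,8] + [4,5],
  ∂[4,6,7] = [6,7] − [4,7] + [4,6].
The 27×18 boundary matrix has rank 18 and Smith normal form diag(1,1,1,1,1,1,1,1,1,1,1,1,1,1,1,1,1,2).

Now H_k = ker ∂_k / im ∂_{k+1}, so:

  H_0: rank C_0 − rank ∂_1 = 9 − 8 = 1, and the invariant factors of ∂_1 are all 1, so H_0 ≅ Z.
  H_1: rank ker ∂_1 − rank ∂_2 = (27 − 8) − 18 = 1, and ∂_2 has invariant factor 2 > 1, so H_1 ≅ Z × Z/2.
  H_2: rank ker ∂_2 − rank ∂_3 = (18 − 18) − 0 = 0, and there is no ∂_3, so H_2 ≅ 0.

Hence the Betti numbers are b_0 = 1, b_1 = 1, b_2 = 0.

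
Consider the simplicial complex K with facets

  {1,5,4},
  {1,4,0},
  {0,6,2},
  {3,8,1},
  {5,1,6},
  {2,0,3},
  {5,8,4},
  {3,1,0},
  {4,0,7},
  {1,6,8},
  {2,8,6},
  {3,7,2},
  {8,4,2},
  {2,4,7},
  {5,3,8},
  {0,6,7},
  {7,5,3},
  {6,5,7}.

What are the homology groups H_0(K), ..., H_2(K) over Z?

K has 9 vertices, 27 edges, 18 triangles.
rank ∂_0 = 0, rank ∂_1 = 8 ⇒ b_0 = 9 − 0 − 8 = 1; all invariant factors of ∂_1 are 1 so no torsion. So H_0 = Z.
rank ∂_1 = 8, rank ∂_2 = 18 ⇒ b_1 = 27 − 8 − 18 = 1; ∂_2 has invariant factor(s) [2] giving torsion. So H_1 = Z ⊕ Z/2Z.
rank ∂_2 = 18, rank ∂_3 = 0 ⇒ b_2 = 18 − 18 − 0 = 0. So H_2 = 0.

H_0 ≅ Z,  H_1 ≅ Z ⊕ Z/2Z,  H_2 = 0.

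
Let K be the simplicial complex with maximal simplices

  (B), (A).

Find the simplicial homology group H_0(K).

Fix the vertex order A < B and write every simplex with vertices in increasing order. Then dim K = 0 and the simplices of K are:

  0-simplices (2): A, B

giving chain groups C_0 ≅ Z^2.

Reading off H_k = ker ∂_k / im ∂_{k+1}:

  H_0: rank C_0 − rank ∂_1 = 2 − 0 = 2, and there is no ∂_1, so H_0 = Z^2.

H_0 ≅ Z^2.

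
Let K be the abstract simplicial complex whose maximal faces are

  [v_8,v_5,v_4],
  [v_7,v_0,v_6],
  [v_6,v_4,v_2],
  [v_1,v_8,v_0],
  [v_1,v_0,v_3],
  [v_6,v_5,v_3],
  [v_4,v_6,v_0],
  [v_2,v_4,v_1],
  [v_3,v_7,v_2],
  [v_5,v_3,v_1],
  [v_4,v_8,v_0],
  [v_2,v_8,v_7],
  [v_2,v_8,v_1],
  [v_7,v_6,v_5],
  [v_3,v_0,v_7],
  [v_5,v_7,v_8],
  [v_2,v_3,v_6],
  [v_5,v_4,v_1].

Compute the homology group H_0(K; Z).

H_0 ≅ Z.

We work with the vertex ordering v_0 < v_1 < v_2 < v_3 < v_4 < v_5 < v_6 < v_7 < v_8. The simplices of K, each written with vertices in increasing order, are:

  0-simplices (9): [v_0], [v_1], [v_2], [v_3], [v_4], [v_5], [v_6], [v_7], [v_8]
  1-simplices (27): (27 of them)
  2-simplices (18): (18 of them)

giving chain groups C_0 ≅ Z^9, C_1 ≅ Z^27, C_2 ≅ Z^18.

Boundary ∂_1: C_1 → C_0 sends each edge [p,q] (with p < q) to q − p. For instance
  ∂[v_5,v_7] = [v_7] − [v_5].
This gives a 9×27 integer matrix of rank 8; reducing to Smith normal form yields diagonal entries (1,1,1,1,1,1,1,1).

The boundary map ∂_2: C_2 → C_1 maps a triangle to the signed sum of its edges. For instance
  ∂[v_0,v_1,v_3] = [v_1,v_3] − [v_0,v_3] + [v_0,v_1],
  ∂[v_2,v_3,v_7] = [v_3,v_7] − [v_2,v_7] + [v_2,v_3].
The resulting 27×18 matrix has rank 18, and its Smith normal form has invariant factors (1,1,1,1,1,1,1,1,1,1,1,1,1,1,1,1,1,2).

Reading off H_k = ker ∂_k / im ∂_{k+1}:

  H_0: rank C_0 − rank ∂_1 = 9 − 8 = 1, and the invariant factors of ∂_1 are all 1, so H_0 = Z.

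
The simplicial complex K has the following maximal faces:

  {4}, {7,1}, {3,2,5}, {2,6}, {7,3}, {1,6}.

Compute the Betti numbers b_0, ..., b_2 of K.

b_0 = 2, b_1 = 1, b_2 = 0.

We work with the vertex ordering 1 < 2 < 3 < 4 < 5 < 6 < 7. The simplices of K, each written with vertices in increasing order, are:

  0-simplices (7): [1], [2], [3], [4], [5], [6], [7]
  1-simplices (7): [1,6], [1,7], [2,3], [2,5], [2,6], [3,5], [3,7]
  2-simplices (1): [2,3,5]

so the chain groups are C_0 ≅ Z^7, C_1 ≅ Z^7, C_2 ≅ Z^1.

∂_1: C_1 → C_0 is given by ∂[p,q] = [q] − [p]. For instance
  ∂[1,6] = [6] − [1].
The resulting 7×7 matrix has rank 5, and its Smith normal form has invariant factors (1,1,1,1,1).

∂_2: C_2 → C_1 maps a triangle to the signed sum of its edges. For instance
  ∂[2,3,5] = [3,5] − [2,5] + [2,3].
This gives a 7×1 integer matrix of rank 1; reducing to Smith normal form yields diagonal entries (1).

Computing H_k = (kernel of ∂_k) / (image of ∂_{k+1}):

  H_0: rank C_0 − rank ∂_1 = 7 − 5 = 2, and the invariant factors of ∂_1 are all 1, so H_0 ≅ Z^2.
  H_1: rank ker ∂_1 − rank ∂_2 = (7 − 5) − 1 = 1, and the invariant factors of ∂_2 are all 1, so H_1 ≅ Z.
  H_2: rank ker ∂_2 − rank ∂_3 = (1 − 1) − 0 = 0, and there is no ∂_3, so H_2 ≅ 0.

Hence the Betti numbers are b_0 = 2, b_1 = 1, b_2 = 0.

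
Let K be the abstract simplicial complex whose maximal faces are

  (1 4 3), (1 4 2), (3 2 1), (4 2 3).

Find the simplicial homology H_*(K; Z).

H_0 ≅ Z,  H_1 = 0,  H_2 ≅ Z.

We work with the vertex ordering 1 < 2 < 3 < 4. The simplices of K, each written with vertices in increasing order, are:

  0-simplices (4): [1], [2], [3], [4]
  1-simplices (6): [1,2], [1,3], [1,4], [2,3], [2,4], [3,4]
  2-simplices (4): [1,2,3], [1,2,4], [1,3,4], [2,3,4]

so the chain groups are C_0 ≅ Z^4, C_1 ≅ Z^6, C_2 ≅ Z^4.

∂_1: C_1 → C_0 is given by ∂[p,q] = [q] − [p]. For instance
  ∂[3,4] = [4] − [3].
This gives a 4×6 integer matrix of rank 3; reducing to Smith normal form yields diagonal entries (1,1,1).

The boundary map ∂_2: C_2 → C_1 maps a triangle to the signed sum of its edges. For instance
  ∂[1,2,3] = [2,3] − [1,3] + [1,2],
  ∂[2,3,4] = [3,4] − [2,4] + [2,3].
The resulting 6×4 matrix has rank 3, and its Smith normal form has invariant factors (1,1,1).

Reading off H_k = ker ∂_k / im ∂_{k+1}:

  H_0: rank C_0 − rank ∂_1 = 4 − 3 = 1, and the invariant factors of ∂_1 are all 1, so H_0 = Z.
  H_1: rank ker ∂_1 − rank ∂_2 = (6 − 3) − 3 = 0, and the invariant factors of ∂_2 are all 1, so H_1 = 0.
  H_2: rank ker ∂_2 − rank ∂_3 = (4 − 3) − 0 = 1, and there is no ∂_3, so H_2 = Z.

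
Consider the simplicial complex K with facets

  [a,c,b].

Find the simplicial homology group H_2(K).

H_2 ≅ 0.

We work with the vertex ordering a < b < c. The simplices of K, each written with vertices in increasing order, are:

  0-simplices (3): a, b, c
  1-simplices (3): ab, ac, bc
  2-simplices (1): abc

Hence C_0 ≅ Z^3, C_1 ≅ Z^3, C_2 ≅ Z^1.

Boundary ∂_1: C_1 → C_0 sends each edge [p,q] (with p < q) to q − p. For instance
  ∂bc = c − b.
As a 3×3 matrix over Z this has rank 2, with invariant factors (1,1).

Boundary ∂_2: C_2 → C_1 sends each 2-simplex [p,q,r] to [q,r] − [p,r] + [p,q]. For instance
  ∂abc = bc − ac + ab.
As a 3×1 matrix over Z this has rank 1, with invariant factors (1).

Now H_k = ker ∂_k / im ∂_{k+1}, so:

  H_2: rank ker ∂_2 − rank ∂_3 = (1 − 1) − 0 = 0, and there is no ∂_3, so H_2 = 0.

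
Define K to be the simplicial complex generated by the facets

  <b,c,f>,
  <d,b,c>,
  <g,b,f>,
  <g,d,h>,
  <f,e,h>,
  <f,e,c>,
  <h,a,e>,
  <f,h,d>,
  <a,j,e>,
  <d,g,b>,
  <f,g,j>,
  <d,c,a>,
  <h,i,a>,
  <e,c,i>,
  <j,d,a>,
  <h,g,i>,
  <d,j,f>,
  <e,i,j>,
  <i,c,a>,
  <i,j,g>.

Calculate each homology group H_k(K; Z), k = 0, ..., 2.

We work with the vertex ordering a < b < c < d < e < f < g < h < i < j. The simplices of K, each written with vertices in increasing order, are:

  0-simplices (10): a, b, c, d, e, f, g, h, i, j
  1-simplices (30): ac, ad, ae, ah, ai, aj, bc, bd, bf, bg, cd, ce, cf, ci, df, dg, dh, dj, ef, eh, ei, ej, fg, fh, fj, gh, gi, gj, hi, ij
  2-simplices (20): acd, aci, adj, aeh, aej, ahi, bcd, bcf, bdg, bfg, cef, cei, dfh, dfj, dgh, efh, eij, fgj, ghi, gij

so the chain groups are C_0 ≅ Z^10, C_1 ≅ Z^30, C_2 ≅ Z^20.

The boundary map ∂_1: C_1 → C_0 maps an edge to its endpoints' difference, ∂[p,q] = q − p. For instance
  ∂ij = j − i.
This gives a 10×30 integer matrix of rank 9; reducing to Smith normal form yields diagonal entries (1,1,1,1,1,1,1,1,1).

The boundary map ∂_2: C_2 → C_1 maps a triangle to the signed sum of its edges. For instance
  ∂gij = ij − gj + gi,
  ∂aeh = eh − ah + ae.
This gives a 30×20 integer matrix of rank 20; reducing to Smith normal form yields diagonal entries (1,1,1,1,1,1,1,1,1,1,1,1,1,1,1,1,1,1,1,2).

Computing H_k = (kernel of ∂_k) / (image of ∂_{k+1}):

  H_0: rank C_0 − rank ∂_1 = 10 − 9 = 1, and the invariant factors of ∂_1 are all 1, so H_0 ≅ Z.
  H_1: rank ker ∂_1 − rank ∂_2 = (30 − 9) − 20 = 1, and ∂_2 has invariant factor 2 > 1, so H_1 ≅ Z × Z/2.
  H_2: rank ker ∂_2 − rank ∂_3 = (20 − 20) − 0 = 0, and there is no ∂_3, so H_2 ≅ 0.

As a check, the Euler characteristic is 10 − 30 + 20 = 0, which agrees with 1 − 1 + 0 = 0.

H_0 = Z,  H_1 = Z × Z/2,  H_2 = 0.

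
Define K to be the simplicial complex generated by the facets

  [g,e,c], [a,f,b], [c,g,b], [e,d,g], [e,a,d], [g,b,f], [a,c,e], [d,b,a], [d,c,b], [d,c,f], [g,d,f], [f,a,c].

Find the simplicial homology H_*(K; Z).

H_0 = Z,  H_1 = Z/2,  H_2 = 0.

Fix the vertex order a < b < c < d < e < f < g and write every simplex with vertices in increasing order. Then dim K = 2 and the simplices of K are:

  0-simplices (7): a, b, c, d, e, f, g
  1-simplices (18): ab, ac, ad, ae, af, bc, bd, bf, bg, cd, ce, cf, cg, de, df, dg, eg, fg
  2-simplices (12): abd, abf, ace, acf, ade, bcd, bcg, bfg, cdf, ceg, deg, dfg

giving chain groups C_0 ≅ Z^7, C_1 ≅ Z^18, C_2 ≅ Z^12.

Boundary ∂_1: C_1 → C_0 maps an edge to its endpoints' difference, ∂[p,q] = q − p.
The 7×18 boundary matrix has rank 6 and Smith normal form diag(1,1,1,1,1,1).

∂_2: C_2 → C_1 maps a triangle to the signed sum of its edges. For instance
  ∂cdf = df − cf + cd,
  ∂bcd = cd − bd + bc.
The resulting 18×12 matrix has rank 12, and its Smith normal form has invariant factors (1,1,1,1,1,1,1,1,1,1,1,2).

Computing H_k = (kernel of ∂_k) / (image of ∂_{k+1}):

  H_0: rank C_0 − rank ∂_1 = 7 − 6 = 1, and the invariant factors of ∂_1 are all 1, so H_0 = Z.
  H_1: rank ker ∂_1 − rank ∂_2 = (18 − 6) − 12 = 0, and ∂_2 has invariant factor 2 > 1, so H_1 = Z/2.
  H_2: rank ker ∂_2 − rank ∂_3 = (12 − 12) − 0 = 0, and there is no ∂_3, so H_2 = 0.

As a check, the Euler characteristic is 7 − 18 + 12 = 1, which agrees with 1 − 0 + 0 = 1.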